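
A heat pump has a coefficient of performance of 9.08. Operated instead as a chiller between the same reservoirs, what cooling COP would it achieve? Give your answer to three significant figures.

Since Q_H = Q_C + W for any cycle, COP_R = Q_C/W = Q_H/W − 1.
COP_R = 9.08 − 1 = 8.08.

8.08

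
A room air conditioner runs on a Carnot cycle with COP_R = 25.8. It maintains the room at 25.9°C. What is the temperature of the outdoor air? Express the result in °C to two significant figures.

37 °C

COP_R = T_C/(T_H − T_C) gives T_H − T_C = T_C/COP.
With T_C = 299.05 K, T_H = 299.05 × (1 + 1/25.8) = 310.64 K.
Converting, 310.64 K = 37.49°C.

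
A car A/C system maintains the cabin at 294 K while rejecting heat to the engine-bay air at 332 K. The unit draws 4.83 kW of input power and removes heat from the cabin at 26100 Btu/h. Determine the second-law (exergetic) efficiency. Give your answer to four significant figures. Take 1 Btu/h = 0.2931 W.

Converting, Q̇_C = 26100 Btu/h = 7.650 kW, so COP_actual = Q̇_C/Ẇ = 7.650/4.830 = 1.584.
The reservoir spacing is ΔT = 332 − 294 = 38.00 K.
COP_Carnot = T_C/ΔT = 294.00/38.00 = 7.737.
η_II = COP_actual/COP_Carnot = 1.584/7.737 = 0.2047.

0.2047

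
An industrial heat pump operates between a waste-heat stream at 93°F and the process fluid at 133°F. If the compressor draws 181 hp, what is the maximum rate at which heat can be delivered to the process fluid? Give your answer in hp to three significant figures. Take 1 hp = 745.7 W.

2680 hp

In absolute terms T_C = 307.04 K and T_H = 329.26 K, so ΔT = 22.22 K.
COP_Carnot = T_H/ΔT = 329.26/22.22 = 14.82.
Q̇_max = COP_Carnot × Ẇ = 14.82 × 181.0 hp = 2682 hp.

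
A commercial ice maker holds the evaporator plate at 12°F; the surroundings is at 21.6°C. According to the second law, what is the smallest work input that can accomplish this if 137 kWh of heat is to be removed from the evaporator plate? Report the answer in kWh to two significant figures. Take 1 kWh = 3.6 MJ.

17 kWh

In absolute terms T_C = 262.04 K and T_H = 294.75 K, so ΔT = 32.71 K.
The reversible limit is COP_R = T_C/ΔT = 8.011, so W_min = Q_C/COP = Q_C·ΔT/T_C.
W_min = 137.0 × 32.71/262.04 = 17.10 kWh.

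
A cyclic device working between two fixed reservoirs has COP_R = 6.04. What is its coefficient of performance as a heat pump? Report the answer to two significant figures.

The first law on one cycle gives Q_H = Q_C + W, so Q_H/W = Q_C/W + 1.
COP_HP = COP_R + 1 = 6.04 + 1 = 7.04.

7.0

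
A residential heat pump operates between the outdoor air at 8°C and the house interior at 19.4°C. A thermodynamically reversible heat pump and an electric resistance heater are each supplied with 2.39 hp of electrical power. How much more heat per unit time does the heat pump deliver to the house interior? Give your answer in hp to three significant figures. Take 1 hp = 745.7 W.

58.9 hp

In absolute terms T_C = 281.15 K and T_H = 292.55 K, so ΔT = 11.40 K.
COP_Carnot = T_H/ΔT = 292.55/11.40 = 25.66.
The heat pump delivers Q̇_H = COP × Ẇ = 61.33 hp; the resistance heater delivers Ẇ = 2.390 hp.
Extra = (COP − 1)·Ẇ = 58.94 hp.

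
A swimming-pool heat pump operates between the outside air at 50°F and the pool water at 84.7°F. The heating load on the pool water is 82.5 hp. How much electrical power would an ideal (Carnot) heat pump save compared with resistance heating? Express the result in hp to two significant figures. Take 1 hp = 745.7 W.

In absolute terms T_C = 283.15 K and T_H = 302.43 K, so ΔT = 19.28 K.
COP_Carnot = T_H/ΔT = 302.43/19.28 = 15.69.
Resistance heating needs Ẇ_res = Q̇_H = 82.50 hp; the reversible heat pump needs only Ẇ_hp = Q̇_H/COP = 5.259 hp.
Saving = 82.50 − 5.259 = 77.24 hp.

77 hp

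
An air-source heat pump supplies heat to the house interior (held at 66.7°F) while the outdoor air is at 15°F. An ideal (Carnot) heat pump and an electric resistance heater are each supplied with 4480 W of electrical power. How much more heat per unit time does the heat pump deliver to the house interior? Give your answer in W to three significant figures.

41100 W

In absolute terms T_C = 263.71 K and T_H = 292.43 K, so ΔT = 28.72 K.
COP_Carnot = T_H/ΔT = 292.43/28.72 = 10.18.
The heat pump delivers Q̇_H = COP × Ẇ = 45610 W; the resistance heater delivers Ẇ = 4480 W.
Extra = (COP − 1)·Ẇ = 41130 W.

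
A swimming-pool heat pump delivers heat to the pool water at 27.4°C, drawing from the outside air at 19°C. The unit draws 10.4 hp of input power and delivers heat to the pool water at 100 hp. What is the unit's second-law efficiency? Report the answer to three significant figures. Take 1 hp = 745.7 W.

COP_actual = Q̇_H/Ẇ = 100.0/10.40 = 9.615.
In absolute terms T_C = 292.15 K and T_H = 300.55 K, so ΔT = 8.400 K.
COP_Carnot = T_H/ΔT = 300.55/8.400 = 35.78.
η_II = COP_actual/COP_Carnot = 9.615/35.78 = 0.2687.

0.269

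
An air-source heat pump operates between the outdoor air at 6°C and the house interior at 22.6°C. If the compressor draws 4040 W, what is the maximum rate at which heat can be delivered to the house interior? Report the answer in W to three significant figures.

In absolute terms T_C = 279.15 K and T_H = 295.75 K, so ΔT = 16.60 K.
COP_Carnot = T_H/ΔT = 295.75/16.60 = 17.82.
Q̇_max = COP_Carnot × Ẇ = 17.82 × 4040 W = 71980 W.

72000 W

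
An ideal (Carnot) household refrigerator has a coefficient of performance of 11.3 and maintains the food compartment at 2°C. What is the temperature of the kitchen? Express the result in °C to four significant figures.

26.35 °C

COP_R = T_C/(T_H − T_C) gives T_H − T_C = T_C/COP.
With T_C = 275.15 K, T_H = 275.15 × (1 + 1/11.3) = 299.50 K.
Converting, 299.50 K = 26.35°C.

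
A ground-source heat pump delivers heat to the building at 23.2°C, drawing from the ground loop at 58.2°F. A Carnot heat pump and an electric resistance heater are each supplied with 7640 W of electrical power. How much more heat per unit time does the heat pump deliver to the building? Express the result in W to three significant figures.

In absolute terms T_C = 287.71 K and T_H = 296.35 K, so ΔT = 8.644 K.
COP_Carnot = T_H/ΔT = 296.35/8.644 = 34.28.
The heat pump delivers Q̇_H = COP × Ẇ = 261900 W; the resistance heater delivers Ẇ = 7640 W.
Extra = (COP − 1)·Ẇ = 254300 W.

254000 W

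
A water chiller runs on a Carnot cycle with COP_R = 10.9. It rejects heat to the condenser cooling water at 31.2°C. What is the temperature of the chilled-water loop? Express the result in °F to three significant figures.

42.1 °F

For a Carnot refrigerator COP_R = T_C/(T_H − T_C), so T_C = COP·T_H/(1 + COP).
With T_H = 304.35 K, T_C = 10.9 × 304.35/11.90 = 278.77 K.
Converting, 278.77 K = 42.12°F.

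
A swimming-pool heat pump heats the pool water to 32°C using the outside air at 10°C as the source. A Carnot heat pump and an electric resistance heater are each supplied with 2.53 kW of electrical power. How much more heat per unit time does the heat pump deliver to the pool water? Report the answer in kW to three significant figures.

In absolute terms T_C = 283.15 K and T_H = 305.15 K, so ΔT = 22.00 K.
COP_Carnot = T_H/ΔT = 305.15/22.00 = 13.87.
The heat pump delivers Q̇_H = COP × Ẇ = 35.09 kW; the resistance heater delivers Ẇ = 2.530 kW.
Extra = (COP − 1)·Ẇ = 32.56 kW.

32.6 kW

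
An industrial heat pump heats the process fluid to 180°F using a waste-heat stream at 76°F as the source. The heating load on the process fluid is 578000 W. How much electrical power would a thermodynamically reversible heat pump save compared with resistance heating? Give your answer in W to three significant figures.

In absolute terms T_C = 297.59 K and T_H = 355.37 K, so ΔT = 57.78 K.
COP_Carnot = T_H/ΔT = 355.37/57.78 = 6.151.
Resistance heating needs Ẇ_res = Q̇_H = 578000 W; the reversible heat pump needs only Ẇ_hp = Q̇_H/COP = 93970 W.
Saving = 578000 − 93970 = 484000 W.

484000 W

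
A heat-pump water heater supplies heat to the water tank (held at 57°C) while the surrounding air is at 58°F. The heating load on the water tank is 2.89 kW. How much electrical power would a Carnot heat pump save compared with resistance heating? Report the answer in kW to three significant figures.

2.52 kW

In absolute terms T_C = 287.59 K and T_H = 330.15 K, so ΔT = 42.56 K.
COP_Carnot = T_H/ΔT = 330.15/42.56 = 7.758.
Resistance heating needs Ẇ_res = Q̇_H = 2.890 kW; the reversible heat pump needs only Ẇ_hp = Q̇_H/COP = 0.3725 kW.
Saving = 2.890 − 0.3725 = 2.517 kW.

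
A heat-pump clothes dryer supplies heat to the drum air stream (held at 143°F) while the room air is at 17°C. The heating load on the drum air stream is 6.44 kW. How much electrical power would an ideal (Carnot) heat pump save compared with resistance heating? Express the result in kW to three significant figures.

In absolute terms T_C = 290.15 K and T_H = 334.82 K, so ΔT = 44.67 K.
COP_Carnot = T_H/ΔT = 334.82/44.67 = 7.496.
Resistance heating needs Ẇ_res = Q̇_H = 6.440 kW; the reversible heat pump needs only Ẇ_hp = Q̇_H/COP = 0.8591 kW.
Saving = 6.440 − 0.8591 = 5.581 kW.

5.58 kW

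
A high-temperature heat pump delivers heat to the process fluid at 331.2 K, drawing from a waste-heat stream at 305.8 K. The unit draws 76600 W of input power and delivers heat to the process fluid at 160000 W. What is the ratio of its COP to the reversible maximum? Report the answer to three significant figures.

0.160

COP_actual = Q̇_H/Ẇ = 160000/76600 = 2.089.
The reservoir spacing is ΔT = 331.2 − 305.8 = 25.40 K.
COP_Carnot = T_H/ΔT = 331.20/25.40 = 13.04.
η_II = COP_actual/COP_Carnot = 2.089/13.04 = 0.1602.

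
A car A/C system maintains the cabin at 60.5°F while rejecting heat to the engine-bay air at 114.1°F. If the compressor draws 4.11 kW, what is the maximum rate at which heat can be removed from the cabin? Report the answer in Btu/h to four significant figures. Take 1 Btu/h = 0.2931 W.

136100 Btu/h

In absolute terms T_C = 288.98 K and T_H = 318.76 K, so ΔT = 29.78 K.
COP_Carnot = T_C/ΔT = 288.98/29.78 = 9.705.
Q̇_max = COP_Carnot × Ẇ = 9.705 × 4.110 kW = 39.89 kW = 136100 Btu/h.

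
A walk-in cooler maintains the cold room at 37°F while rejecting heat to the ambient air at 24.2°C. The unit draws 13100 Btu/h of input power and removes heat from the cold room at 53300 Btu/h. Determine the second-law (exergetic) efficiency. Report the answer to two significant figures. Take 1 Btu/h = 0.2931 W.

COP_actual = Q̇_C/Ẇ = 53300/13100 = 4.069.
In absolute terms T_C = 275.93 K and T_H = 297.35 K, so ΔT = 21.42 K.
COP_Carnot = T_C/ΔT = 275.93/21.42 = 12.88.
η_II = COP_actual/COP_Carnot = 4.069/12.88 = 0.3159.

0.32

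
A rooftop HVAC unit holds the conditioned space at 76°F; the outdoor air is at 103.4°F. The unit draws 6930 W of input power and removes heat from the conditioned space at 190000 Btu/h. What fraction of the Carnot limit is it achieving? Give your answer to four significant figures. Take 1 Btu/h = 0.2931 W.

Converting, Q̇_C = 190000 Btu/h = 55690 W, so COP_actual = Q̇_C/Ẇ = 55690/6930 = 8.036.
In absolute terms T_C = 297.59 K and T_H = 312.82 K, so ΔT = 15.22 K.
COP_Carnot = T_C/ΔT = 297.59/15.22 = 19.55.
η_II = COP_actual/COP_Carnot = 8.036/19.55 = 0.4110.

0.4110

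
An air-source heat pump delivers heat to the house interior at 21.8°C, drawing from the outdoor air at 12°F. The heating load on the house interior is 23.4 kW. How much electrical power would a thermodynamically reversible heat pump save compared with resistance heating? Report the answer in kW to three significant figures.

20.8 kW

In absolute terms T_C = 262.04 K and T_H = 294.95 K, so ΔT = 32.91 K.
COP_Carnot = T_H/ΔT = 294.95/32.91 = 8.962.
Resistance heating needs Ẇ_res = Q̇_H = 23.40 kW; the reversible heat pump needs only Ẇ_hp = Q̇_H/COP = 2.611 kW.
Saving = 23.40 − 2.611 = 20.79 kW.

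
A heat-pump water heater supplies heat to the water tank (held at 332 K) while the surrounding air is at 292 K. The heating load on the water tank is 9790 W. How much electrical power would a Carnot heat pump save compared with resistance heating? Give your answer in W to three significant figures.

8610 W

The reservoir spacing is ΔT = 332 − 292 = 40.00 K.
COP_Carnot = T_H/ΔT = 332.00/40.00 = 8.300.
Resistance heating needs Ẇ_res = Q̇_H = 9790 W; the reversible heat pump needs only Ẇ_hp = Q̇_H/COP = 1180 W.
Saving = 9790 − 1180 = 8610 W.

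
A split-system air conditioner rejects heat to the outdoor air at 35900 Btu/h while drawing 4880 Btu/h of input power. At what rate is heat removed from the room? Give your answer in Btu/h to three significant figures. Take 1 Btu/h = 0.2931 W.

For a cyclic device the first law requires Q̇_H = Q̇_C + Ẇ.
Q̇_C = Q̇_H − Ẇ = 31020 Btu/h.

31000 Btu/h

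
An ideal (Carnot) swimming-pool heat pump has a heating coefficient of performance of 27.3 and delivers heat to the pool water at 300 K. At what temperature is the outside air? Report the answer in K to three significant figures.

COP_HP = T_H/(T_H − T_C) gives T_H − T_C = T_H/COP.
With T_H = 300.00 K, T_C = 300.00 × (1 − 1/27.3) = 289.01 K.

289 K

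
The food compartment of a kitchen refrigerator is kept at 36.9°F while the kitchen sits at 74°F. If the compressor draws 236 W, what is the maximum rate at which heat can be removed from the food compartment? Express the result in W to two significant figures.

3200 W

In absolute terms T_C = 275.87 K and T_H = 296.48 K, so ΔT = 20.61 K.
COP_Carnot = T_C/ΔT = 275.87/20.61 = 13.38.
Q̇_max = COP_Carnot × Ẇ = 13.38 × 236.0 W = 3159 W.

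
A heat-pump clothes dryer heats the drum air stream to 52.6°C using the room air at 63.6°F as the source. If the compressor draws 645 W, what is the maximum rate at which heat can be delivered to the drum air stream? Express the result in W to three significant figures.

6000 W

In absolute terms T_C = 290.71 K and T_H = 325.75 K, so ΔT = 35.04 K.
COP_Carnot = T_H/ΔT = 325.75/35.04 = 9.295.
Q̇_max = COP_Carnot × Ẇ = 9.295 × 645.0 W = 5995 W.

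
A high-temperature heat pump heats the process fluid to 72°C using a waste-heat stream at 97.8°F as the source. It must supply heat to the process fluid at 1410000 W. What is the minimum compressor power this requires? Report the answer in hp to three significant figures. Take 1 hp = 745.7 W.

194 hp

In absolute terms T_C = 309.71 K and T_H = 345.15 K, so ΔT = 35.44 K.
COP_Carnot = T_H/ΔT = 345.15/35.44 = 9.738.
Ẇ_min = Q̇/COP_Carnot = 1410000/9.738 = 144800 W = 194.2 hp.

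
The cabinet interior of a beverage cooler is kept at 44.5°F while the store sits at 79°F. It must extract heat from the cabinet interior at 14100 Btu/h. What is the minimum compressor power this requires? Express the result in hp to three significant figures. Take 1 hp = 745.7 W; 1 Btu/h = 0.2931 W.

0.379 hp

In absolute terms T_C = 280.09 K and T_H = 299.26 K, so ΔT = 19.17 K.
COP_Carnot = T_C/ΔT = 280.09/19.17 = 14.61.
Ẇ_min = Q̇/COP_Carnot = 14100/14.61 = 964.9 Btu/h = 0.3792 hp.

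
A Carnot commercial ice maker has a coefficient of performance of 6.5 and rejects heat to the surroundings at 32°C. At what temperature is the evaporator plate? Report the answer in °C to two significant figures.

-8.7 °C

For a Carnot refrigerator COP_R = T_C/(T_H − T_C), so T_C = COP·T_H/(1 + COP).
With T_H = 305.15 K, T_C = 6.5 × 305.15/7.500 = 264.46 K.
Converting, 264.46 K = -8.69°C.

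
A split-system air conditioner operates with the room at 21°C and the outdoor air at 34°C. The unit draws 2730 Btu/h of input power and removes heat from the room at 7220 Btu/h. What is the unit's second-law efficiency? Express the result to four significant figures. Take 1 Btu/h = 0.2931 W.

COP_actual = Q̇_C/Ẇ = 7220/2730 = 2.645.
In absolute terms T_C = 294.15 K and T_H = 307.15 K, so ΔT = 13.00 K.
COP_Carnot = T_C/ΔT = 294.15/13.00 = 22.63.
η_II = COP_actual/COP_Carnot = 2.645/22.63 = 0.1169.

0.1169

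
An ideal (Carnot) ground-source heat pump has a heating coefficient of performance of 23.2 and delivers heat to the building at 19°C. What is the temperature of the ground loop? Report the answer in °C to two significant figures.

6.4 °C

COP_HP = T_H/(T_H − T_C) gives T_H − T_C = T_H/COP.
With T_H = 292.15 K, T_C = 292.15 × (1 − 1/23.2) = 279.56 K.
Converting, 279.56 K = 6.41°C.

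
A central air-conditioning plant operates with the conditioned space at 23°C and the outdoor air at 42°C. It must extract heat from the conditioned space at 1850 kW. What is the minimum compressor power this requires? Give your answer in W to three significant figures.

In absolute terms T_C = 296.15 K and T_H = 315.15 K, so ΔT = 19.00 K.
COP_Carnot = T_C/ΔT = 296.15/19.00 = 15.59.
Ẇ_min = Q̇/COP_Carnot = 1850/15.59 = 118.7 kW = 118700 W.

119000 W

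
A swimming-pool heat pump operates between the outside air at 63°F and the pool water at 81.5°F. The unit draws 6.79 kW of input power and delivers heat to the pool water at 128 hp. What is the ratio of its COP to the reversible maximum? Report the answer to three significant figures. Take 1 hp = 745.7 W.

Converting, Q̇_H = 128.0 hp = 95.45 kW, so COP_actual = Q̇_H/Ẇ = 95.45/6.790 = 14.06.
In absolute terms T_C = 290.37 K and T_H = 300.65 K, so ΔT = 10.28 K.
COP_Carnot = T_H/ΔT = 300.65/10.28 = 29.25.
η_II = COP_actual/COP_Carnot = 14.06/29.25 = 0.4806.

0.481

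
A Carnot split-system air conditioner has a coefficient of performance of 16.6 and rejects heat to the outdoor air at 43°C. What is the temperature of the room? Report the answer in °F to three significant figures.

For a Carnot refrigerator COP_R = T_C/(T_H − T_C), so T_C = COP·T_H/(1 + COP).
With T_H = 316.15 K, T_C = 16.6 × 316.15/17.60 = 298.19 K.
Converting, 298.19 K = 77.07°F.

77.1 °F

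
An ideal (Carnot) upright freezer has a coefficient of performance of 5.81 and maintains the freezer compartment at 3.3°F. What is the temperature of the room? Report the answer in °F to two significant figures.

COP_R = T_C/(T_H − T_C) gives T_H − T_C = T_C/COP.
With T_C = 257.21 K, T_H = 257.21 × (1 + 1/5.81) = 301.48 K.
Converting, 301.48 K = 82.99°F.

83 °F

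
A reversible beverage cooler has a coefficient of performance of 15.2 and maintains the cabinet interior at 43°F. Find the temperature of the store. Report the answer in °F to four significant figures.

COP_R = T_C/(T_H − T_C) gives T_H − T_C = T_C/COP.
With T_C = 279.26 K, T_H = 279.26 × (1 + 1/15.2) = 297.63 K.
Converting, 297.63 K = 76.07°F.

76.07 °F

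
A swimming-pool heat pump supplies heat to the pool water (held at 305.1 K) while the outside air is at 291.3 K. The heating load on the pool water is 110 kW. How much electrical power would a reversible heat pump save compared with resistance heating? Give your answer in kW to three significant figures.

The reservoir spacing is ΔT = 305.1 − 291.3 = 13.80 K.
COP_Carnot = T_H/ΔT = 305.10/13.80 = 22.11.
Resistance heating needs Ẇ_res = Q̇_H = 110.0 kW; the reversible heat pump needs only Ẇ_hp = Q̇_H/COP = 4.975 kW.
Saving = 110.0 − 4.975 = 105.0 kW.

105 kW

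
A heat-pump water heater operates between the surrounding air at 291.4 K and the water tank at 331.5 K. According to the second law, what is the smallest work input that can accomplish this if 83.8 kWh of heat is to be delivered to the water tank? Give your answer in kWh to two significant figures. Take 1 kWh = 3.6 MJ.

The reservoir spacing is ΔT = 331.5 − 291.4 = 40.10 K.
The reversible limit is COP_HP = T_H/ΔT = 8.267, so W_min = Q_H/COP = Q_H·ΔT/T_H.
W_min = 83.80 × 40.10/331.50 = 10.14 kWh.

10 kWh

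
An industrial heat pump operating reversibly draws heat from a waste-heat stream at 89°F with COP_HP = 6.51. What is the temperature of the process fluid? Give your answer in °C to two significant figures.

COP_HP = T_H/(T_H − T_C) rearranges to T_H = COP·T_C/(COP − 1).
With T_C = 304.82 K, T_H = 6.51 × 304.82/5.510 = 360.14 K.
Converting, 360.14 K = 86.99°C.

87 °C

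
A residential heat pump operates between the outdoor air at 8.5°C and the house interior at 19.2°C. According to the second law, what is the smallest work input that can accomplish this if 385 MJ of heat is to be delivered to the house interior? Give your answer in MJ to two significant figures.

In absolute terms T_C = 281.65 K and T_H = 292.35 K, so ΔT = 10.70 K.
The reversible limit is COP_HP = T_H/ΔT = 27.32, so W_min = Q_H/COP = Q_H·ΔT/T_H.
W_min = 385.0 × 10.70/292.35 = 14.09 MJ.

14 MJ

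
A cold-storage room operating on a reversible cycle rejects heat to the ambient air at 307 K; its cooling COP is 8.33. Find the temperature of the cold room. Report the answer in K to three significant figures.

For a Carnot refrigerator COP_R = T_C/(T_H − T_C), so T_C = COP·T_H/(1 + COP).
With T_H = 307.00 K, T_C = 8.33 × 307.00/9.330 = 274.10 K.

274 K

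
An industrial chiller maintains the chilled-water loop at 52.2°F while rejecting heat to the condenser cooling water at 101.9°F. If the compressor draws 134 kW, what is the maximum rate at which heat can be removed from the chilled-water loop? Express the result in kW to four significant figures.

1380 kW

In absolute terms T_C = 284.37 K and T_H = 311.98 K, so ΔT = 27.61 K.
COP_Carnot = T_C/ΔT = 284.37/27.61 = 10.30.
Q̇_max = COP_Carnot × Ẇ = 10.30 × 134.0 kW = 1380 kW.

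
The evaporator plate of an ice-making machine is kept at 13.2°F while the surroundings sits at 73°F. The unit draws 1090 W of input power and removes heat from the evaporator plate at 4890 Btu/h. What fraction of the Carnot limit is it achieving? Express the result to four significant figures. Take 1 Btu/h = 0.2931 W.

0.1663

Converting, Q̇_C = 4890 Btu/h = 1433 W, so COP_actual = Q̇_C/Ẇ = 1433/1090 = 1.315.
In absolute terms T_C = 262.71 K and T_H = 295.93 K, so ΔT = 33.22 K.
COP_Carnot = T_C/ΔT = 262.71/33.22 = 7.908.
η_II = COP_actual/COP_Carnot = 1.315/7.908 = 0.1663.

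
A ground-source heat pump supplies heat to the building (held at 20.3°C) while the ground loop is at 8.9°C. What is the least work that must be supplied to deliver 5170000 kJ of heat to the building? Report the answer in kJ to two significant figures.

200000 kJ

In absolute terms T_C = 282.05 K and T_H = 293.45 K, so ΔT = 11.40 K.
The reversible limit is COP_HP = T_H/ΔT = 25.74, so W_min = Q_H/COP = Q_H·ΔT/T_H.
W_min = 5170000 × 11.40/293.45 = 200800 kJ.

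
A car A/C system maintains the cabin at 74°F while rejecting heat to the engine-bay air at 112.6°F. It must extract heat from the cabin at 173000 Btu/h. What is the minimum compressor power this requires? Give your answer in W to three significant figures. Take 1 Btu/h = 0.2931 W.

3670 W

In absolute terms T_C = 296.48 K and T_H = 317.93 K, so ΔT = 21.44 K.
COP_Carnot = T_C/ΔT = 296.48/21.44 = 13.83.
Ẇ_min = Q̇/COP_Carnot = 173000/13.83 = 12510 Btu/h = 3668 W.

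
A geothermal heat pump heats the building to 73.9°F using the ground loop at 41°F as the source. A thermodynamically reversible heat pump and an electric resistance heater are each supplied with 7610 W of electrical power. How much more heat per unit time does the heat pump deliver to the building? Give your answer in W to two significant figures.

In absolute terms T_C = 278.15 K and T_H = 296.43 K, so ΔT = 18.28 K.
COP_Carnot = T_H/ΔT = 296.43/18.28 = 16.22.
The heat pump delivers Q̇_H = COP × Ẇ = 123400 W; the resistance heater delivers Ẇ = 7610 W.
Extra = (COP − 1)·Ẇ = 115800 W.

120000 W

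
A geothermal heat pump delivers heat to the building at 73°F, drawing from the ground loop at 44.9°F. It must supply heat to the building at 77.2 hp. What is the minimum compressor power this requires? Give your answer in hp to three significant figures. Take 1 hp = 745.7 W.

4.07 hp

In absolute terms T_C = 280.32 K and T_H = 295.93 K, so ΔT = 15.61 K.
COP_Carnot = T_H/ΔT = 295.93/15.61 = 18.96.
Ẇ_min = Q̇/COP_Carnot = 77.20/18.96 = 4.073 hp.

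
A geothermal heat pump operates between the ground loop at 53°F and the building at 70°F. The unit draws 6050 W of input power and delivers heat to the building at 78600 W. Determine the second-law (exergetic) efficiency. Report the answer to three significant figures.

0.417

COP_actual = Q̇_H/Ẇ = 78600/6050 = 12.99.
In absolute terms T_C = 284.82 K and T_H = 294.26 K, so ΔT = 9.444 K.
COP_Carnot = T_H/ΔT = 294.26/9.444 = 31.16.
η_II = COP_actual/COP_Carnot = 12.99/31.16 = 0.4170.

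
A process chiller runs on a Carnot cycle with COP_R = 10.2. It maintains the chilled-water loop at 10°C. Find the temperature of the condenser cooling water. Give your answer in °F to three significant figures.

COP_R = T_C/(T_H − T_C) gives T_H − T_C = T_C/COP.
With T_C = 283.15 K, T_H = 283.15 × (1 + 1/10.2) = 310.91 K.
Converting, 310.91 K = 99.97°F.

100 °F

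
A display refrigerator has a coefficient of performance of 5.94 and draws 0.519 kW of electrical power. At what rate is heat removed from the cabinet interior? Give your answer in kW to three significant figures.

Q̇_C = COP × Ẇ = 5.94 × 0.5190 = 3.083 kW.

3.08 kW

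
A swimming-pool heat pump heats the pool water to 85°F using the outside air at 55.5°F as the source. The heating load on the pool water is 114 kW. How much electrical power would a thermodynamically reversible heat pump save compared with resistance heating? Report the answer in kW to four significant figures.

In absolute terms T_C = 286.21 K and T_H = 302.59 K, so ΔT = 16.39 K.
COP_Carnot = T_H/ΔT = 302.59/16.39 = 18.46.
Resistance heating needs Ẇ_res = Q̇_H = 114.0 kW; the reversible heat pump needs only Ẇ_hp = Q̇_H/COP = 6.174 kW.
Saving = 114.0 − 6.174 = 107.8 kW.

107.8 kW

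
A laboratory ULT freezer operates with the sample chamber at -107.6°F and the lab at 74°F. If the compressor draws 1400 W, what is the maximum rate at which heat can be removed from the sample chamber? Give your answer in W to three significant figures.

In absolute terms T_C = 195.59 K and T_H = 296.48 K, so ΔT = 100.9 K.
COP_Carnot = T_C/ΔT = 195.59/100.9 = 1.939.
Q̇_max = COP_Carnot × Ẇ = 1.939 × 1400 W = 2714 W.

2710 W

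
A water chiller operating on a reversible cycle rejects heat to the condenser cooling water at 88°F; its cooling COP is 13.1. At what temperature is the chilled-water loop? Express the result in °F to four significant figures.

49.16 °F

For a Carnot refrigerator COP_R = T_C/(T_H − T_C), so T_C = COP·T_H/(1 + COP).
With T_H = 304.26 K, T_C = 13.1 × 304.26/14.10 = 282.68 K.
Converting, 282.68 K = 49.16°F.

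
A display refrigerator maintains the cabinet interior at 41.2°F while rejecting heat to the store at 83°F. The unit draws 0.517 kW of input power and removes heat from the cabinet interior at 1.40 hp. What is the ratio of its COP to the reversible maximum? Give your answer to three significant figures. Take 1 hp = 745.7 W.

0.169

Converting, Q̇_C = 1.400 hp = 1.044 kW, so COP_actual = Q̇_C/Ẇ = 1.044/0.5170 = 2.019.
In absolute terms T_C = 278.26 K and T_H = 301.48 K, so ΔT = 23.22 K.
COP_Carnot = T_C/ΔT = 278.26/23.22 = 11.98.
η_II = COP_actual/COP_Carnot = 2.019/11.98 = 0.1685.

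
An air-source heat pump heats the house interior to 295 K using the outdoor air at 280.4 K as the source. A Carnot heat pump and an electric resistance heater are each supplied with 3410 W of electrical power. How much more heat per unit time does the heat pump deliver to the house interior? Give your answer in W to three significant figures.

The reservoir spacing is ΔT = 295 − 280.4 = 14.60 K.
COP_Carnot = T_H/ΔT = 295.00/14.60 = 20.21.
The heat pump delivers Q̇_H = COP × Ẇ = 68900 W; the resistance heater delivers Ẇ = 3410 W.
Extra = (COP − 1)·Ẇ = 65490 W.

65500 W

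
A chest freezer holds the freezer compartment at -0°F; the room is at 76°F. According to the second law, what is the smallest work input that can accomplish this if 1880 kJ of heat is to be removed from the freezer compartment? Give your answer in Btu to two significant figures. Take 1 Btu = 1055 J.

In absolute terms T_C = 255.37 K and T_H = 297.59 K, so ΔT = 42.22 K.
The reversible limit is COP_R = T_C/ΔT = 6.048, so W_min = Q_C/COP = Q_C·ΔT/T_C.
W_min = 1880 × 42.22/255.37 = 310.8 kJ = 294.6 Btu.

290 Btu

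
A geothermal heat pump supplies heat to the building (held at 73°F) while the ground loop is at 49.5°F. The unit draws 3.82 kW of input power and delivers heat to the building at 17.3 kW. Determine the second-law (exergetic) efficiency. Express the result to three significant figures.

COP_actual = Q̇_H/Ẇ = 17.30/3.820 = 4.529.
In absolute terms T_C = 282.87 K and T_H = 295.93 K, so ΔT = 13.06 K.
COP_Carnot = T_H/ΔT = 295.93/13.06 = 22.67.
η_II = COP_actual/COP_Carnot = 4.529/22.67 = 0.1998.

0.200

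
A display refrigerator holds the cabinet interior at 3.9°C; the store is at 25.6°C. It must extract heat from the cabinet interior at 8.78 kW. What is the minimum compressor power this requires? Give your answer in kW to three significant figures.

0.688 kW

In absolute terms T_C = 277.05 K and T_H = 298.75 K, so ΔT = 21.70 K.
COP_Carnot = T_C/ΔT = 277.05/21.70 = 12.77.
Ẇ_min = Q̇/COP_Carnot = 8.780/12.77 = 0.6877 kW.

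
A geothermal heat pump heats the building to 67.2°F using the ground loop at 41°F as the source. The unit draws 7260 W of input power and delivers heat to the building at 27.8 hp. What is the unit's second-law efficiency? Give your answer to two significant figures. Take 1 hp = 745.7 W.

0.14

Converting, Q̇_H = 27.80 hp = 20730 W, so COP_actual = Q̇_H/Ẇ = 20730/7260 = 2.855.
In absolute terms T_C = 278.15 K and T_H = 292.71 K, so ΔT = 14.56 K.
COP_Carnot = T_H/ΔT = 292.71/14.56 = 20.11.
η_II = COP_actual/COP_Carnot = 2.855/20.11 = 0.1420.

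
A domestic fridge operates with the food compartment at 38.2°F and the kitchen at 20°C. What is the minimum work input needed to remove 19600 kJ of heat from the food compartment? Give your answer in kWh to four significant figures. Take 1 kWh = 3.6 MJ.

0.3259 kWh

In absolute terms T_C = 276.59 K and T_H = 293.15 K, so ΔT = 16.56 K.
The reversible limit is COP_R = T_C/ΔT = 16.71, so W_min = Q_C/COP = Q_C·ΔT/T_C.
W_min = 19600 × 16.56/276.59 = 1173 kJ = 0.3259 kWh.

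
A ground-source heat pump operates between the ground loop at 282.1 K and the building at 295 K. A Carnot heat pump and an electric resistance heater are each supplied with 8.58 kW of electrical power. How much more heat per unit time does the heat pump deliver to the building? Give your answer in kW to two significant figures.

The reservoir spacing is ΔT = 295 − 282.1 = 12.90 K.
COP_Carnot = T_H/ΔT = 295.00/12.90 = 22.87.
The heat pump delivers Q̇_H = COP × Ẇ = 196.2 kW; the resistance heater delivers Ẇ = 8.580 kW.
Extra = (COP − 1)·Ẇ = 187.6 kW.

190 kW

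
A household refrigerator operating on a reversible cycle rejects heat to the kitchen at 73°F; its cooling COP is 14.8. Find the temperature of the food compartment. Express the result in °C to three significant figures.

4.05 °C

For a Carnot refrigerator COP_R = T_C/(T_H − T_C), so T_C = COP·T_H/(1 + COP).
With T_H = 295.93 K, T_C = 14.8 × 295.93/15.80 = 277.20 K.
Converting, 277.20 K = 4.05°C.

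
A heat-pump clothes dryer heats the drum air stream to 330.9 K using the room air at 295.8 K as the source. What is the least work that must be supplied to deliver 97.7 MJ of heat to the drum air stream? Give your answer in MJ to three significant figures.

10.4 MJ

The reservoir spacing is ΔT = 330.9 − 295.8 = 35.10 K.
The reversible limit is COP_HP = T_H/ΔT = 9.427, so W_min = Q_H/COP = Q_H·ΔT/T_H.
W_min = 97.70 × 35.10/330.90 = 10.36 MJ.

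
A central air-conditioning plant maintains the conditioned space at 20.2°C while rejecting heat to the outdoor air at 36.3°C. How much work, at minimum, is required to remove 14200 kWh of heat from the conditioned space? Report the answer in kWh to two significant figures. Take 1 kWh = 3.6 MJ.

In absolute terms T_C = 293.35 K and T_H = 309.45 K, so ΔT = 16.10 K.
The reversible limit is COP_R = T_C/ΔT = 18.22, so W_min = Q_C/COP = Q_C·ΔT/T_C.
W_min = 14200 × 16.10/293.35 = 779.3 kWh.

780 kWh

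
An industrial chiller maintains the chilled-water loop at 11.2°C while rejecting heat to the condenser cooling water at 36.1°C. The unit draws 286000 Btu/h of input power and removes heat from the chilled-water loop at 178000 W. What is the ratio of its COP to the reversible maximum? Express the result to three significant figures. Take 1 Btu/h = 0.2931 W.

0.186

Converting, Q̇_C = 178000 W = 607300 Btu/h, so COP_actual = Q̇_C/Ẇ = 607300/286000 = 2.123.
In absolute terms T_C = 284.35 K and T_H = 309.25 K, so ΔT = 24.90 K.
COP_Carnot = T_C/ΔT = 284.35/24.90 = 11.42.
η_II = COP_actual/COP_Carnot = 2.123/11.42 = 0.1859.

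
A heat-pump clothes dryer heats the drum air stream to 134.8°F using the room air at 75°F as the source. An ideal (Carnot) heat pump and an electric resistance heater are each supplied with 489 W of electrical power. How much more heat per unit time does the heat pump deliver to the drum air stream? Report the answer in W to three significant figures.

4370 W

In absolute terms T_C = 297.04 K and T_H = 330.26 K, so ΔT = 33.22 K.
COP_Carnot = T_H/ΔT = 330.26/33.22 = 9.941.
The heat pump delivers Q̇_H = COP × Ẇ = 4861 W; the resistance heater delivers Ẇ = 489.0 W.
Extra = (COP − 1)·Ẇ = 4372 W.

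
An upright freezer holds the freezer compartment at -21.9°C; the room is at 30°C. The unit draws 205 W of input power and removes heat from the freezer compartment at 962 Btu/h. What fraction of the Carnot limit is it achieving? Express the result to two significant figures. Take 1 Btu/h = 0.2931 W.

Converting, Q̇_C = 962.0 Btu/h = 282.0 W, so COP_actual = Q̇_C/Ẇ = 282.0/205.0 = 1.375.
In absolute terms T_C = 251.25 K and T_H = 303.15 K, so ΔT = 51.90 K.
COP_Carnot = T_C/ΔT = 251.25/51.90 = 4.841.
η_II = COP_actual/COP_Carnot = 1.375/4.841 = 0.2841.

0.28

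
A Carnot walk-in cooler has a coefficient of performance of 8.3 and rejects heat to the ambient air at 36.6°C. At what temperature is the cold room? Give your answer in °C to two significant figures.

3.3 °C

For a Carnot refrigerator COP_R = T_C/(T_H − T_C), so T_C = COP·T_H/(1 + COP).
With T_H = 309.75 K, T_C = 8.3 × 309.75/9.300 = 276.44 K.
Converting, 276.44 K = 3.29°C.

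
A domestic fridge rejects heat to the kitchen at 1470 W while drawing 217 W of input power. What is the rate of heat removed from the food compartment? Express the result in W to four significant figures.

1253 W

For a cyclic device the first law requires Q̇_H = Q̇_C + Ẇ.
Q̇_C = Q̇_H − Ẇ = 1253 W.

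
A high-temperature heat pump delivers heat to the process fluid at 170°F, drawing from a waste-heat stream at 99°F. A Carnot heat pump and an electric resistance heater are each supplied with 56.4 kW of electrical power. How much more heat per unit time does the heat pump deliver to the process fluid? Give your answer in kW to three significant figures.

In absolute terms T_C = 310.37 K and T_H = 349.82 K, so ΔT = 39.44 K.
COP_Carnot = T_H/ΔT = 349.82/39.44 = 8.869.
The heat pump delivers Q̇_H = COP × Ẇ = 500.2 kW; the resistance heater delivers Ẇ = 56.40 kW.
Extra = (COP − 1)·Ẇ = 443.8 kW.

444 kW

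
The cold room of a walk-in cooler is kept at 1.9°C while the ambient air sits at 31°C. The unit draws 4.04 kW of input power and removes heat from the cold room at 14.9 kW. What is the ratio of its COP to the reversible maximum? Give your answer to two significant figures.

COP_actual = Q̇_C/Ẇ = 14.90/4.040 = 3.688.
In absolute terms T_C = 275.05 K and T_H = 304.15 K, so ΔT = 29.10 K.
COP_Carnot = T_C/ΔT = 275.05/29.10 = 9.452.
η_II = COP_actual/COP_Carnot = 3.688/9.452 = 0.3902.

0.39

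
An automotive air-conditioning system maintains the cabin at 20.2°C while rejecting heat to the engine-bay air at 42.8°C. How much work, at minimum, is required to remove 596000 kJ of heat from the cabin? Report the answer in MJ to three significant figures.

45.9 MJ

In absolute terms T_C = 293.35 K and T_H = 315.95 K, so ΔT = 22.60 K.
The reversible limit is COP_R = T_C/ΔT = 12.98, so W_min = Q_C/COP = Q_C·ΔT/T_C.
W_min = 596000 × 22.60/293.35 = 45920 kJ = 45.92 MJ.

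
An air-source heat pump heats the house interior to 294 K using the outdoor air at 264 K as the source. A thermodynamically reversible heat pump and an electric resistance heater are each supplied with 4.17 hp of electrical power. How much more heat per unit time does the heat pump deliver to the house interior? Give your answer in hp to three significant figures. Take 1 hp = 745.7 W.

The reservoir spacing is ΔT = 294 − 264 = 30.00 K.
COP_Carnot = T_H/ΔT = 294.00/30.00 = 9.800.
The heat pump delivers Q̇_H = COP × Ẇ = 40.87 hp; the resistance heater delivers Ẇ = 4.170 hp.
Extra = (COP − 1)·Ẇ = 36.70 hp.

36.7 hp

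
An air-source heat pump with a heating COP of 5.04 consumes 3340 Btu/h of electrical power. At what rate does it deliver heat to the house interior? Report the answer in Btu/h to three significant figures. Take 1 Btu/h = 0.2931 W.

Q̇_H = COP_HP × Ẇ = 5.04 × 3340 = 16830 Btu/h.

16800 Btu/h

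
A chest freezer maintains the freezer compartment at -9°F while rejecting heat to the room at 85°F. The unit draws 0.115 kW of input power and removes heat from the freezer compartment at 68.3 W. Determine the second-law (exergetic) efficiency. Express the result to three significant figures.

0.124

Converting, Q̇_C = 68.30 W = 0.06830 kW, so COP_actual = Q̇_C/Ẇ = 0.06830/0.1150 = 0.5939.
In absolute terms T_C = 250.37 K and T_H = 302.59 K, so ΔT = 52.22 K.
COP_Carnot = T_C/ΔT = 250.37/52.22 = 4.794.
η_II = COP_actual/COP_Carnot = 0.5939/4.794 = 0.1239.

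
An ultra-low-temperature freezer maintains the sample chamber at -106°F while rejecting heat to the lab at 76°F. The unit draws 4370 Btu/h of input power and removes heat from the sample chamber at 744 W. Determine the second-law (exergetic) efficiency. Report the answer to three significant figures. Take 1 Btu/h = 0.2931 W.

Converting, Q̇_C = 744.0 W = 2538 Btu/h, so COP_actual = Q̇_C/Ẇ = 2538/4370 = 0.5809.
In absolute terms T_C = 196.48 K and T_H = 297.59 K, so ΔT = 101.1 K.
COP_Carnot = T_C/ΔT = 196.48/101.1 = 1.943.
η_II = COP_actual/COP_Carnot = 0.5809/1.943 = 0.2989.

0.299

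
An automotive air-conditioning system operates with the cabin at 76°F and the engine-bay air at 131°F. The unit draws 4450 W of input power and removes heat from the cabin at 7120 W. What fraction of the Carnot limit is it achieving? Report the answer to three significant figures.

COP_actual = Q̇_C/Ẇ = 7120/4450 = 1.600.
In absolute terms T_C = 297.59 K and T_H = 328.15 K, so ΔT = 30.56 K.
COP_Carnot = T_C/ΔT = 297.59/30.56 = 9.739.
η_II = COP_actual/COP_Carnot = 1.600/9.739 = 0.1643.

0.164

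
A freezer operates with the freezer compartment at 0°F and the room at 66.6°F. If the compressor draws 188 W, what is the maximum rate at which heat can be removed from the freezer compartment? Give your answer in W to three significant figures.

In absolute terms T_C = 255.37 K and T_H = 292.37 K, so ΔT = 37.00 K.
COP_Carnot = T_C/ΔT = 255.37/37.00 = 6.902.
Q̇_max = COP_Carnot × Ẇ = 6.902 × 188.0 W = 1298 W.

1300 W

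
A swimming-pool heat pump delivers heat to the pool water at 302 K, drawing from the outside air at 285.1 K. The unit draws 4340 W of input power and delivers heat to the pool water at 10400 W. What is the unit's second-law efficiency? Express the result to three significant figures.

0.134

COP_actual = Q̇_H/Ẇ = 10400/4340 = 2.396.
The reservoir spacing is ΔT = 302 − 285.1 = 16.90 K.
COP_Carnot = T_H/ΔT = 302.00/16.90 = 17.87.
η_II = COP_actual/COP_Carnot = 2.396/17.87 = 0.1341.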